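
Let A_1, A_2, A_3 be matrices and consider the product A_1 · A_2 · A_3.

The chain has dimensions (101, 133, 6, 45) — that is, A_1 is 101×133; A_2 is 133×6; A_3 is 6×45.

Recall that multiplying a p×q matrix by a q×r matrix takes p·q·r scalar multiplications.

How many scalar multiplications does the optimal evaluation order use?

107868

Order (A_1 · (A_2 · A_3)): (A_2 · A_3): 133×6 by 6×45 → 133×45, cost 133·6·45 = 35910; (A_1 · (A_2 · A_3)): 101×133 by 133×45 → 101×45, cost 101·133·45 = 604485; cumulative 640395. Total 640395.
Order ((A_1 · A_2) · A_3): (A_1 · A_2): 101×133 by 133×6 → 101×6, cost 101·133·6 = 80598; ((A_1 · A_2) · A_3): 101×6 by 6×45 → 101×45, cost 101·6·45 = 27270; cumulative 107868. Total 107868.
Minimum: 107868.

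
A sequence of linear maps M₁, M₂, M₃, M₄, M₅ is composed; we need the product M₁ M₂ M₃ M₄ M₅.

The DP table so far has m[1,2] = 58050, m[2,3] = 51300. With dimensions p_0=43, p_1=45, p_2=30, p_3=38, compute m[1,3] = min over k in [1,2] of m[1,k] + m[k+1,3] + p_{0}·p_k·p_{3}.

107070

m[1,3] = min over k∈[1,2] of m[1,k]+m[k+1,3]+p_{0}·p_k·p_{3}.
k=1: 0 + 51300 + 43·45·38 = 124830; k=2: 58050 + 0 + 43·30·38 = 107070.
Minimum: 107070 at k=2.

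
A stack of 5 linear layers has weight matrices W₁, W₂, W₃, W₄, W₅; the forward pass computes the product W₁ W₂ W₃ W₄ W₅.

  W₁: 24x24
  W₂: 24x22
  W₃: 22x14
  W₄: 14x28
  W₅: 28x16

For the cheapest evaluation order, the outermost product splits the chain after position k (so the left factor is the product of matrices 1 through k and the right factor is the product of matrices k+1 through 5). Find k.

3

Adjacent pairs: W₁W₂ = 24·24·22 = 12672; W₂W₃ = 24·22·14 = 7392; W₃W₄ = 22·14·28 = 8624; W₄W₅ = 14·28·16 = 6272.
Length 3: W₁..W₃: k=1: 0+7392+24·24·14=15456; k=2: 12672+0+24·22·14=20064 → min 15456 | W₂..W₄: k=2: 0+8624+24·22·28=23408; k=3: 7392+0+24·14·28=16800 → min 16800 | W₃..W₅: k=3: 0+6272+22·14·16=11200; k=4: 8624+0+22·28·16=18480 → min 11200.
Length 4: W₁..W₄: k=1: 0+16800+24·24·28=32928; k=2: 12672+8624+24·22·28=36080; k=3: 15456+0+24·14·28=24864 → min 24864 | W₂..W₅: k=2: 0+11200+24·22·16=19648; k=3: 7392+6272+24·14·16=19040; k=4: 16800+0+24·28·16=27552 → min 19040.
Top-level splits: k=1: (W₁..W₁)·(W₂..W₅) → 0+19040+24·24·16 = 28256; k=2: (W₁..W₂)·(W₃..W₅) → 12672+11200+24·22·16 = 32320; k=3: (W₁..W₃)·(W₄..W₅) → 15456+6272+24·14·16 = 27104; k=4: (W₁..W₄)·(W₅..W₅) → 24864+0+24·28·16 = 35616.
Best split is after W₃, i.e. k = 3.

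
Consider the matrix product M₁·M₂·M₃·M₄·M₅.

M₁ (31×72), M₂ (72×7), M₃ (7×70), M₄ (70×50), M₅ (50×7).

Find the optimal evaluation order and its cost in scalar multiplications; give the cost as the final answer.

Adjacent pairs: M₁M₂ = 31·72·7 = 15624; M₂M₃ = 72·7·70 = 35280; M₃M₄ = 7·70·50 = 24500; M₄M₅ = 70·50·7 = 24500.
Length 3: M₁..M₃: k=1: 0+35280+31·72·70=191520; k=2: 15624+0+31·7·70=30814 → min 30814 | M₂..M₄: k=2: 0+24500+72·7·50=49700; k=3: 35280+0+72·70·50=287280 → min 49700 | M₃..M₅: k=3: 0+24500+7·70·7=27930; k=4: 24500+0+7·50·7=26950 → min 26950.
Length 4: M₁..M₄: k=1: 0+49700+31·72·50=161300; k=2: 15624+24500+31·7·50=50974; k=3: 30814+0+31·70·50=139314 → min 50974 | M₂..M₅: k=2: 0+26950+72·7·7=30478; k=3: 35280+24500+72·70·7=95060; k=4: 49700+0+72·50·7=74900 → min 30478.
Length 5: M₁..M₅: k=1: 0+30478+31·72·7=46102; k=2: 15624+26950+31·7·7=44093; k=3: 30814+24500+31·70·7=70504; k=4: 50974+0+31·50·7=61824 → min 44093.
Optimal parenthesization: ((M₁·M₂)·((M₃·M₄)·M₅)) with cost 44093.

44093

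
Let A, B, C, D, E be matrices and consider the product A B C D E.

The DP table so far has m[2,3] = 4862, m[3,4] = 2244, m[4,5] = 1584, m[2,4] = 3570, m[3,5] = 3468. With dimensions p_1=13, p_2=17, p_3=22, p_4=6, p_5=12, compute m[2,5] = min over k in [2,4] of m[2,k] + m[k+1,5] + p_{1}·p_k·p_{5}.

4506

m[2,5] = min over k∈[2,4] of m[2,k]+m[k+1,5]+p_{1}·p_k·p_{5}.
k=2: 0 + 3468 + 13·17·12 = 6120; k=3: 4862 + 1584 + 13·22·12 = 9878; k=4: 3570 + 0 + 13·6·12 = 4506.
Minimum: 4506 at k=4.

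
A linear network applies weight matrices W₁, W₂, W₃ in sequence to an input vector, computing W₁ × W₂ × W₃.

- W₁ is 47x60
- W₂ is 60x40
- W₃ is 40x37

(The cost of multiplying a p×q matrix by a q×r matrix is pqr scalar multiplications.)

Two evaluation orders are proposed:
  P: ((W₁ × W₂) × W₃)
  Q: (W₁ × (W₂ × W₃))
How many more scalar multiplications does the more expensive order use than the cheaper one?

Order P = ((W₁ × W₂) × W₃): (W₁ × W₂): 47×60 by 60×40 → 47×40, cost 47·60·40 = 112800; ((W₁ × W₂) × W₃): 47×40 by 40×37 → 47×37, cost 47·40·37 = 69560; cumulative 182360. Total 182360.
Order Q = (W₁ × (W₂ × W₃)): (W₂ × W₃): 60×40 by 40×37 → 60×37, cost 60·40·37 = 88800; (W₁ × (W₂ × W₃)): 47×60 by 60×37 → 47×37, cost 47·60·37 = 104340; cumulative 193140. Total 193140.
Difference: |182360 − 193140| = 10780.

10780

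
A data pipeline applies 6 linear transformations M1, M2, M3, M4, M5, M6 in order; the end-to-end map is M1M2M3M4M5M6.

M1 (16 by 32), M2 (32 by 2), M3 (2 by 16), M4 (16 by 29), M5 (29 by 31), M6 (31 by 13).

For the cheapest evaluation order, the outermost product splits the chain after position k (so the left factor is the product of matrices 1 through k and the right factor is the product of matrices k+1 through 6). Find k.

Adjacent pairs: M1M2 = 16·32·2 = 1024; M2M3 = 32·2·16 = 1024; M3M4 = 2·16·29 = 928; M4M5 = 16·29·31 = 14384; M5M6 = 29·31·13 = 11687.
Length 3: M1..M3: k=1: 0+1024+16·32·16=9216; k=2: 1024+0+16·2·16=1536 → min 1536 | M2..M4: k=2: 0+928+32·2·29=2784; k=3: 1024+0+32·16·29=15872 → min 2784 | M3..M5: k=3: 0+14384+2·16·31=15376; k=4: 928+0+2·29·31=2726 → min 2726 | M4..M6: k=4: 0+11687+16·29·13=17719; k=5: 14384+0+16·31·13=20832 → min 17719.
Length 4: M1..M4: k=1: 0+2784+16·32·29=17632; k=2: 1024+928+16·2·29=2880; k=3: 1536+0+16·16·29=8960 → min 2880 | M2..M5: k=2: 0+2726+32·2·31=4710; k=3: 1024+14384+32·16·31=31280; k=4: 2784+0+32·29·31=31552 → min 4710 | M3..M6: k=3: 0+17719+2·16·13=18135; k=4: 928+11687+2·29·13=13369; k=5: 2726+0+2·31·13=3532 → min 3532.
Length 5: M1..M5: k=1: 0+4710+16·32·31=20582; k=2: 1024+2726+16·2·31=4742; k=3: 1536+14384+16·16·31=23856; k=4: 2880+0+16·29·31=17264 → min 4742 | M2..M6: k=2: 0+3532+32·2·13=4364; k=3: 1024+17719+32·16·13=25399; k=4: 2784+11687+32·29·13=26535; k=5: 4710+0+32·31·13=17606 → min 4364.
Top-level splits: k=1: (M1..M1)·(M2..M6) → 0+4364+16·32·13 = 11020; k=2: (M1..M2)·(M3..M6) → 1024+3532+16·2·13 = 4972; k=3: (M1..M3)·(M4..M6) → 1536+17719+16·16·13 = 22583; k=4: (M1..M4)·(M5..M6) → 2880+11687+16·29·13 = 20599; k=5: (M1..M5)·(M6..M6) → 4742+0+16·31·13 = 11190.
Best split is after M2, i.e. k = 2.

2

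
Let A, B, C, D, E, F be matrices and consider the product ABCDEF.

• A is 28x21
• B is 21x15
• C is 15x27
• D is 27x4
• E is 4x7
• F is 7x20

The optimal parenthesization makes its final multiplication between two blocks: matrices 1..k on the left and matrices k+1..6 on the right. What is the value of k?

4

Adjacent pairs: AB = 28·21·15 = 8820; BC = 21·15·27 = 8505; CD = 15·27·4 = 1620; DE = 27·4·7 = 756; EF = 4·7·20 = 560.
Length 3: A..C: k=1: 0+8505+28·21·27=24381; k=2: 8820+0+28·15·27=20160 → min 20160 | B..D: k=2: 0+1620+21·15·4=2880; k=3: 8505+0+21·27·4=10773 → min 2880 | C..E: k=3: 0+756+15·27·7=3591; k=4: 1620+0+15·4·7=2040 → min 2040 | D..F: k=4: 0+560+27·4·20=2720; k=5: 756+0+27·7·20=4536 → min 2720.
Length 4: A..D: k=1: 0+2880+28·21·4=5232; k=2: 8820+1620+28·15·4=12120; k=3: 20160+0+28·27·4=23184 → min 5232 | B..E: k=2: 0+2040+21·15·7=4245; k=3: 8505+756+21·27·7=13230; k=4: 2880+0+21·4·7=3468 → min 3468 | C..F: k=3: 0+2720+15·27·20=10820; k=4: 1620+560+15·4·20=3380; k=5: 2040+0+15·7·20=4140 → min 3380.
Length 5: A..E: k=1: 0+3468+28·21·7=7584; k=2: 8820+2040+28·15·7=13800; k=3: 20160+756+28·27·7=26208; k=4: 5232+0+28·4·7=6016 → min 6016 | B..F: k=2: 0+3380+21·15·20=9680; k=3: 8505+2720+21·27·20=22565; k=4: 2880+560+21·4·20=5120; k=5: 3468+0+21·7·20=6408 → min 5120.
Top-level splits: k=1: (A..A)·(B..F) → 0+5120+28·21·20 = 16880; k=2: (A..B)·(C..F) → 8820+3380+28·15·20 = 20600; k=3: (A..C)·(D..F) → 20160+2720+28·27·20 = 38000; k=4: (A..D)·(E..F) → 5232+560+28·4·20 = 8032; k=5: (A..E)·(F..F) → 6016+0+28·7·20 = 9936.
Best split is after D, i.e. k = 4.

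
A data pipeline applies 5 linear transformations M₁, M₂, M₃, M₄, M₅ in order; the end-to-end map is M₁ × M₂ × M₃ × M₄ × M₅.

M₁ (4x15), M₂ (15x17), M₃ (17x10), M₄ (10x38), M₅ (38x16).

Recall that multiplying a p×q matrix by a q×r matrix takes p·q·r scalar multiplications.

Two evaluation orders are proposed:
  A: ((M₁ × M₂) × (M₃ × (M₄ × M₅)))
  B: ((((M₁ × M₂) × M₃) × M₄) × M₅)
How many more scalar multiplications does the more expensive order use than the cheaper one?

5256

Order A = ((M₁ × M₂) × (M₃ × (M₄ × M₅))): (M₁ × M₂): 4×15 by 15×17 → 4×17, cost 4·15·17 = 1020; (M₄ × M₅): 10×38 by 38×16 → 10×16, cost 10·38·16 = 6080; (M₃ × (M₄ × M₅)): 17×10 by 10×16 → 17×16, cost 17·10·16 = 2720; cumulative 8800; ((M₁ × M₂) × (M₃ × (M₄ × M₅))): 4×17 by 17×16 → 4×16, cost 4·17·16 = 1088; cumulative 10908. Total 10908.
Order B = ((((M₁ × M₂) × M₃) × M₄) × M₅): (M₁ × M₂): 4×15 by 15×17 → 4×17, cost 4·15·17 = 1020; ((M₁ × M₂) × M₃): 4×17 by 17×10 → 4×10, cost 4·17·10 = 680; cumulative 1700; (((M₁ × M₂) × M₃) × M₄): 4×10 by 10×38 → 4×38, cost 4·10·38 = 1520; cumulative 3220; ((((M₁ × M₂) × M₃) × M₄) × M₅): 4×38 by 38×16 → 4×16, cost 4·38·16 = 2432; cumulative 5652. Total 5652.
Difference: |10908 − 5652| = 5256.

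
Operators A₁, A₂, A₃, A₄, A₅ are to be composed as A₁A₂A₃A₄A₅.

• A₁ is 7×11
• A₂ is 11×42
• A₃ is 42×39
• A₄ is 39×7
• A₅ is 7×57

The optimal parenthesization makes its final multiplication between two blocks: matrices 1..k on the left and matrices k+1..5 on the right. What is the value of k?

4

Adjacent pairs: A₁A₂ = 7·11·42 = 3234; A₂A₃ = 11·42·39 = 18018; A₃A₄ = 42·39·7 = 11466; A₄A₅ = 39·7·57 = 15561.
Length 3: A₁..A₃: k=1: 0+18018+7·11·39=21021; k=2: 3234+0+7·42·39=14700 → min 14700 | A₂..A₄: k=2: 0+11466+11·42·7=14700; k=3: 18018+0+11·39·7=21021 → min 14700 | A₃..A₅: k=3: 0+15561+42·39·57=108927; k=4: 11466+0+42·7·57=28224 → min 28224.
Length 4: A₁..A₄: k=1: 0+14700+7·11·7=15239; k=2: 3234+11466+7·42·7=16758; k=3: 14700+0+7·39·7=16611 → min 15239 | A₂..A₅: k=2: 0+28224+11·42·57=54558; k=3: 18018+15561+11·39·57=58032; k=4: 14700+0+11·7·57=19089 → min 19089.
Top-level splits: k=1: (A₁..A₁)·(A₂..A₅) → 0+19089+7·11·57 = 23478; k=2: (A₁..A₂)·(A₃..A₅) → 3234+28224+7·42·57 = 48216; k=3: (A₁..A₃)·(A₄..A₅) → 14700+15561+7·39·57 = 45822; k=4: (A₁..A₄)·(A₅..A₅) → 15239+0+7·7·57 = 18032.
Best split is after A₄, i.e. k = 4.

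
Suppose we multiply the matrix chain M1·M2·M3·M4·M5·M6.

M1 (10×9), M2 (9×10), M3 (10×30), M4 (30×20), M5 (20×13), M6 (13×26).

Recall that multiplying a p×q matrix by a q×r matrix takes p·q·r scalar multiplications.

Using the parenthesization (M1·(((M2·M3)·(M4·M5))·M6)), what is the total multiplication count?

(M2·M3): 9×10 by 10×30 → 9×30, cost 9·10·30 = 2700
(M4·M5): 30×20 by 20×13 → 30×13, cost 30·20·13 = 7800
((M2·M3)·(M4·M5)): 9×30 by 30×13 → 9×13, cost 9·30·13 = 3510; cumulative 14010
(((M2·M3)·(M4·M5))·M6): 9×13 by 13×26 → 9×26, cost 9·13·26 = 3042; cumulative 17052
(M1·(((M2·M3)·(M4·M5))·M6)): 10×9 by 9×26 → 10×26, cost 10·9·26 = 2340; cumulative 19392
Total: 19392 scalar multiplications.

19392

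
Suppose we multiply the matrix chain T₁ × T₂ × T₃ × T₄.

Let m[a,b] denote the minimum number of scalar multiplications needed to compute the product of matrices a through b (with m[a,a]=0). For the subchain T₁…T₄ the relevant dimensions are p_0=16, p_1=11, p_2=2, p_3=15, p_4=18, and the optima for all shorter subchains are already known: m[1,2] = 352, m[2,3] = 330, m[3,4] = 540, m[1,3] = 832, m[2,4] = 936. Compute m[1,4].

1468

m[1,4] = min over k∈[1,3] of m[1,k]+m[k+1,4]+p_{0}·p_k·p_{4}.
k=1: 0 + 936 + 16·11·18 = 4104; k=2: 352 + 540 + 16·2·18 = 1468; k=3: 832 + 0 + 16·15·18 = 5152.
Minimum: 1468 at k=2.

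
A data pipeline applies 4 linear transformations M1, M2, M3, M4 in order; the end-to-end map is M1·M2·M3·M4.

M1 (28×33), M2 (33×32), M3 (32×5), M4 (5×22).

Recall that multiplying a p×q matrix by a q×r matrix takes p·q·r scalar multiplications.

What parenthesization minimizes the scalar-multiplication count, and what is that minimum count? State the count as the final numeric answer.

12980

Adjacent pairs: M1M2 = 28·33·32 = 29568; M2M3 = 33·32·5 = 5280; M3M4 = 32·5·22 = 3520.
Length 3: M1..M3: k=1: 0+5280+28·33·5=9900; k=2: 29568+0+28·32·5=34048 → min 9900 | M2..M4: k=2: 0+3520+33·32·22=26752; k=3: 5280+0+33·5·22=8910 → min 8910.
Length 4: M1..M4: k=1: 0+8910+28·33·22=29238; k=2: 29568+3520+28·32·22=52800; k=3: 9900+0+28·5·22=12980 → min 12980.
Optimal parenthesization: ((M1·(M2·M3))·M4) with cost 12980.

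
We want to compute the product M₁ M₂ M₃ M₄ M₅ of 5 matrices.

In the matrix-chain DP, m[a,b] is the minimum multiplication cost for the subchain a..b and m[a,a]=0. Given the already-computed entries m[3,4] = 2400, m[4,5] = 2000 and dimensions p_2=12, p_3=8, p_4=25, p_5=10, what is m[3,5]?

2960

m[3,5] = min over k∈[3,4] of m[3,k]+m[k+1,5]+p_{2}·p_k·p_{5}.
k=3: 0 + 2000 + 12·8·10 = 2960; k=4: 2400 + 0 + 12·25·10 = 5400.
Minimum: 2960 at k=3.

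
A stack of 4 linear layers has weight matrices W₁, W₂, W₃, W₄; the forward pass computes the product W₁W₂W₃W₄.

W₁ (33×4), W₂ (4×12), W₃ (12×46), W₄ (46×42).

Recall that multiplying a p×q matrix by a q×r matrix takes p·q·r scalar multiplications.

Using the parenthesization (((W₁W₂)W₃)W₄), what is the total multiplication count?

(W₁W₂): 33×4 by 4×12 → 33×12, cost 33·4·12 = 1584
((W₁W₂)W₃): 33×12 by 12×46 → 33×46, cost 33·12·46 = 18216; cumulative 19800
(((W₁W₂)W₃)W₄): 33×46 by 46×42 → 33×42, cost 33·46·42 = 63756; cumulative 83556
Total: 83556 scalar multiplications.

83556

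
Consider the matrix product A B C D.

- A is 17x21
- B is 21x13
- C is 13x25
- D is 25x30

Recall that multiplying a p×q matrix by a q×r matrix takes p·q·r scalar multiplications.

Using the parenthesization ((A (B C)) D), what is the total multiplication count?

28500

(B C): 21×13 by 13×25 → 21×25, cost 21·13·25 = 6825
(A (B C)): 17×21 by 21×25 → 17×25, cost 17·21·25 = 8925; cumulative 15750
((A (B C)) D): 17×25 by 25×30 → 17×30, cost 17·25·30 = 12750; cumulative 28500
Total: 28500 scalar multiplications.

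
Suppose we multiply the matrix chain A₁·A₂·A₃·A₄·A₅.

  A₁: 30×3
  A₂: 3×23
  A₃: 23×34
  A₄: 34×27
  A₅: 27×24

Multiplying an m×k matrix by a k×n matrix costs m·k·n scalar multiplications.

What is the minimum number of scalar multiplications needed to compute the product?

Adjacent pairs: A₁A₂ = 30·3·23 = 2070; A₂A₃ = 3·23·34 = 2346; A₃A₄ = 23·34·27 = 21114; A₄A₅ = 34·27·24 = 22032.
Length 3: A₁..A₃: k=1: 0+2346+30·3·34=5406; k=2: 2070+0+30·23·34=25530 → min 5406 | A₂..A₄: k=2: 0+21114+3·23·27=22977; k=3: 2346+0+3·34·27=5100 → min 5100 | A₃..A₅: k=3: 0+22032+23·34·24=40800; k=4: 21114+0+23·27·24=36018 → min 36018.
Length 4: A₁..A₄: k=1: 0+5100+30·3·27=7530; k=2: 2070+21114+30·23·27=41814; k=3: 5406+0+30·34·27=32946 → min 7530 | A₂..A₅: k=2: 0+36018+3·23·24=37674; k=3: 2346+22032+3·34·24=26826; k=4: 5100+0+3·27·24=7044 → min 7044.
Length 5: A₁..A₅: k=1: 0+7044+30·3·24=9204; k=2: 2070+36018+30·23·24=54648; k=3: 5406+22032+30·34·24=51918; k=4: 7530+0+30·27·24=26970 → min 9204.
Optimal order: (A₁·(((A₂·A₃)·A₄)·A₅)) with cost 9204.

9204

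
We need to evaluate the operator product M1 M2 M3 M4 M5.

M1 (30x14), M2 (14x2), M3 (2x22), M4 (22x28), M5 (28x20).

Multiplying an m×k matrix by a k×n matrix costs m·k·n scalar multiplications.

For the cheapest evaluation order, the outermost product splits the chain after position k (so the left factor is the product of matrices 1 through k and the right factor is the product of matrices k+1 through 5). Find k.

2

Adjacent pairs: M1M2 = 30·14·2 = 840; M2M3 = 14·2·22 = 616; M3M4 = 2·22·28 = 1232; M4M5 = 22·28·20 = 12320.
Length 3: M1..M3: k=1: 0+616+30·14·22=9856; k=2: 840+0+30·2·22=2160 → min 2160 | M2..M4: k=2: 0+1232+14·2·28=2016; k=3: 616+0+14·22·28=9240 → min 2016 | M3..M5: k=3: 0+12320+2·22·20=13200; k=4: 1232+0+2·28·20=2352 → min 2352.
Length 4: M1..M4: k=1: 0+2016+30·14·28=13776; k=2: 840+1232+30·2·28=3752; k=3: 2160+0+30·22·28=20640 → min 3752 | M2..M5: k=2: 0+2352+14·2·20=2912; k=3: 616+12320+14·22·20=19096; k=4: 2016+0+14·28·20=9856 → min 2912.
Top-level splits: k=1: (M1..M1)·(M2..M5) → 0+2912+30·14·20 = 11312; k=2: (M1..M2)·(M3..M5) → 840+2352+30·2·20 = 4392; k=3: (M1..M3)·(M4..M5) → 2160+12320+30·22·20 = 27680; k=4: (M1..M4)·(M5..M5) → 3752+0+30·28·20 = 20552.
Best split is after M2, i.e. k = 2.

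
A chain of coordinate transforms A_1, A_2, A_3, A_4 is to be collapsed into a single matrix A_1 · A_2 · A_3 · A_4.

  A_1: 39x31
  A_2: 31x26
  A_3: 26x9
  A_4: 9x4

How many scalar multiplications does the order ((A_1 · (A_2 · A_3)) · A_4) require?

19539

(A_2 · A_3): 31×26 by 26×9 → 31×9, cost 31·26·9 = 7254
(A_1 · (A_2 · A_3)): 39×31 by 31×9 → 39×9, cost 39·31·9 = 10881; cumulative 18135
((A_1 · (A_2 · A_3)) · A_4): 39×9 by 9×4 → 39×4, cost 39·9·4 = 1404; cumulative 19539
Total: 19539 scalar multiplications.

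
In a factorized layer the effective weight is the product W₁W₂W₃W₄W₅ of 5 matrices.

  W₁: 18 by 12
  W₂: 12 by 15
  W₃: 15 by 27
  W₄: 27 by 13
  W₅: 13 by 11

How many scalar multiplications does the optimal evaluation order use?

11697

Adjacent pairs: W₁W₂ = 18·12·15 = 3240; W₂W₃ = 12·15·27 = 4860; W₃W₄ = 15·27·13 = 5265; W₄W₅ = 27·13·11 = 3861.
Length 3: W₁..W₃: k=1: 0+4860+18·12·27=10692; k=2: 3240+0+18·15·27=10530 → min 10530 | W₂..W₄: k=2: 0+5265+12·15·13=7605; k=3: 4860+0+12·27·13=9072 → min 7605 | W₃..W₅: k=3: 0+3861+15·27·11=8316; k=4: 5265+0+15·13·11=7410 → min 7410.
Length 4: W₁..W₄: k=1: 0+7605+18·12·13=10413; k=2: 3240+5265+18·15·13=12015; k=3: 10530+0+18·27·13=16848 → min 10413 | W₂..W₅: k=2: 0+7410+12·15·11=9390; k=3: 4860+3861+12·27·11=12285; k=4: 7605+0+12·13·11=9321 → min 9321.
Length 5: W₁..W₅: k=1: 0+9321+18·12·11=11697; k=2: 3240+7410+18·15·11=13620; k=3: 10530+3861+18·27·11=19737; k=4: 10413+0+18·13·11=12987 → min 11697.
Optimal order: (W₁((W₂(W₃W₄))W₅)) with cost 11697.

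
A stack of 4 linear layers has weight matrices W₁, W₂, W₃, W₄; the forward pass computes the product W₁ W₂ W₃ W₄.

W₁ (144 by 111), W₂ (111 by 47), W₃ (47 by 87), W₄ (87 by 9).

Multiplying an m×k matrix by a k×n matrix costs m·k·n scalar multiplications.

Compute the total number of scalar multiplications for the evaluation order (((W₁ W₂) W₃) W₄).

(W₁ W₂): 144×111 by 111×47 → 144×47, cost 144·111·47 = 751248
((W₁ W₂) W₃): 144×47 by 47×87 → 144×87, cost 144·47·87 = 588816; cumulative 1340064
(((W₁ W₂) W₃) W₄): 144×87 by 87×9 → 144×9, cost 144·87·9 = 112752; cumulative 1452816
Total: 1452816 scalar multiplications.

1452816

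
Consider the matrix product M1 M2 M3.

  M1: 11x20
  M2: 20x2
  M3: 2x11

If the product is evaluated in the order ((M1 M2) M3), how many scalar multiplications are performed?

(M1 M2): 11×20 by 20×2 → 11×2, cost 11·20·2 = 440
((M1 M2) M3): 11×2 by 2×11 → 11×11, cost 11·2·11 = 242; cumulative 682
Total: 682 scalar multiplications.

682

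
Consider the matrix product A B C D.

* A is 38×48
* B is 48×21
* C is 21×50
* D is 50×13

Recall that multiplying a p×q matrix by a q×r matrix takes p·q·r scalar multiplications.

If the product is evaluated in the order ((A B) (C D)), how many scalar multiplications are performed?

(A B): 38×48 by 48×21 → 38×21, cost 38·48·21 = 38304
(C D): 21×50 by 50×13 → 21×13, cost 21·50·13 = 13650
((A B) (C D)): 38×21 by 21×13 → 38×13, cost 38·21·13 = 10374; cumulative 62328
Total: 62328 scalar multiplications.

62328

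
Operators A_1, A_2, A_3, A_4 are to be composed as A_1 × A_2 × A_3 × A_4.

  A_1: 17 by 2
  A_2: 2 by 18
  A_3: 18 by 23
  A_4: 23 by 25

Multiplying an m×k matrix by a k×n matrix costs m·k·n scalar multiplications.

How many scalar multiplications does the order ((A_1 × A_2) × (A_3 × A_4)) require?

(A_1 × A_2): 17×2 by 2×18 → 17×18, cost 17·2·18 = 612
(A_3 × A_4): 18×23 by 23×25 → 18×25, cost 18·23·25 = 10350
((A_1 × A_2) × (A_3 × A_4)): 17×18 by 18×25 → 17×25, cost 17·18·25 = 7650; cumulative 18612
Total: 18612 scalar multiplications.

18612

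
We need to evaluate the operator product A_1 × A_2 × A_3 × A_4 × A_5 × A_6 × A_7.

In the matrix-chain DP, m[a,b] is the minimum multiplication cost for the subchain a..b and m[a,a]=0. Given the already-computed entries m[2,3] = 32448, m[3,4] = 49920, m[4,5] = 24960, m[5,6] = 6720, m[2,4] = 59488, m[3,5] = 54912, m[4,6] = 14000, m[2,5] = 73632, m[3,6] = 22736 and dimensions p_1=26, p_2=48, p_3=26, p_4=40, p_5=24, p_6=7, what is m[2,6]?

m[2,6] = min over k∈[2,5] of m[2,k]+m[k+1,6]+p_{1}·p_k·p_{6}.
k=2: 0 + 22736 + 26·48·7 = 31472; k=3: 32448 + 14000 + 26·26·7 = 51180; k=4: 59488 + 6720 + 26·40·7 = 73488; k=5: 73632 + 0 + 26·24·7 = 78000.
Minimum: 31472 at k=2.

31472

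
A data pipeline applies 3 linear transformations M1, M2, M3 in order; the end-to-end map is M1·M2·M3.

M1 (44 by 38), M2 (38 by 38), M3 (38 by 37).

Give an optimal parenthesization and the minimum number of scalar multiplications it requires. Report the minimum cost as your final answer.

(M1·(M2·M3)): cost 115292.
((M1·M2)·M3): cost 125400.
Optimal: (M1·(M2·M3)) with cost 115292.

115292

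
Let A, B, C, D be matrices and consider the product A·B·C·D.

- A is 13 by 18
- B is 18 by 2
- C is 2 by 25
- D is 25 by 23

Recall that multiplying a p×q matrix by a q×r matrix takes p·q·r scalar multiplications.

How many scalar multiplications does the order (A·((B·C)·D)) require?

16632

(B·C): 18×2 by 2×25 → 18×25, cost 18·2·25 = 900
((B·C)·D): 18×25 by 25×23 → 18×23, cost 18·25·23 = 10350; cumulative 11250
(A·((B·C)·D)): 13×18 by 18×23 → 13×23, cost 13·18·23 = 5382; cumulative 16632
Total: 16632 scalar multiplications.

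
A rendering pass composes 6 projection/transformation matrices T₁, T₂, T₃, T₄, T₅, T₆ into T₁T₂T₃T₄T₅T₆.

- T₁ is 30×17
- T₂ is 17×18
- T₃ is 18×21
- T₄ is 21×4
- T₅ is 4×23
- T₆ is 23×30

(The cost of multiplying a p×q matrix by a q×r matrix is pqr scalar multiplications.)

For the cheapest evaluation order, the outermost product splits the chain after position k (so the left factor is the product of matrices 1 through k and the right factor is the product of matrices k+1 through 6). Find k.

4

Adjacent pairs: T₁T₂ = 30·17·18 = 9180; T₂T₃ = 17·18·21 = 6426; T₃T₄ = 18·21·4 = 1512; T₄T₅ = 21·4·23 = 1932; T₅T₆ = 4·23·30 = 2760.
Length 3: T₁..T₃: k=1: 0+6426+30·17·21=17136; k=2: 9180+0+30·18·21=20520 → min 17136 | T₂..T₄: k=2: 0+1512+17·18·4=2736; k=3: 6426+0+17·21·4=7854 → min 2736 | T₃..T₅: k=3: 0+1932+18·21·23=10626; k=4: 1512+0+18·4·23=3168 → min 3168 | T₄..T₆: k=4: 0+2760+21·4·30=5280; k=5: 1932+0+21·23·30=16422 → min 5280.
Length 4: T₁..T₄: k=1: 0+2736+30·17·4=4776; k=2: 9180+1512+30·18·4=12852; k=3: 17136+0+30·21·4=19656 → min 4776 | T₂..T₅: k=2: 0+3168+17·18·23=10206; k=3: 6426+1932+17·21·23=16569; k=4: 2736+0+17·4·23=4300 → min 4300 | T₃..T₆: k=3: 0+5280+18·21·30=16620; k=4: 1512+2760+18·4·30=6432; k=5: 3168+0+18·23·30=15588 → min 6432.
Length 5: T₁..T₅: k=1: 0+4300+30·17·23=16030; k=2: 9180+3168+30·18·23=24768; k=3: 17136+1932+30·21·23=33558; k=4: 4776+0+30·4·23=7536 → min 7536 | T₂..T₆: k=2: 0+6432+17·18·30=15612; k=3: 6426+5280+17·21·30=22416; k=4: 2736+2760+17·4·30=7536; k=5: 4300+0+17·23·30=16030 → min 7536.
Top-level splits: k=1: (T₁..T₁)·(T₂..T₆) → 0+7536+30·17·30 = 22836; k=2: (T₁..T₂)·(T₃..T₆) → 9180+6432+30·18·30 = 31812; k=3: (T₁..T₃)·(T₄..T₆) → 17136+5280+30·21·30 = 41316; k=4: (T₁..T₄)·(T₅..T₆) → 4776+2760+30·4·30 = 11136; k=5: (T₁..T₅)·(T₆..T₆) → 7536+0+30·23·30 = 28236.
Best split is after T₄, i.e. k = 4.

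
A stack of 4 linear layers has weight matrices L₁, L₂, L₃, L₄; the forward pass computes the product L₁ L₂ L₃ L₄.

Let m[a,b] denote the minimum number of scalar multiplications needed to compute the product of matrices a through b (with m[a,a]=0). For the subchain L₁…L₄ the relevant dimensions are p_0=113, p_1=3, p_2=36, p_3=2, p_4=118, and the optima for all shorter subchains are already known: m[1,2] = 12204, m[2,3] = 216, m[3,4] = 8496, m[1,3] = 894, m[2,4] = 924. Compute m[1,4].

27562

m[1,4] = min over k∈[1,3] of m[1,k]+m[k+1,4]+p_{0}·p_k·p_{4}.
k=1: 0 + 924 + 113·3·118 = 40926; k=2: 12204 + 8496 + 113·36·118 = 500724; k=3: 894 + 0 + 113·2·118 = 27562.
Minimum: 27562 at k=3.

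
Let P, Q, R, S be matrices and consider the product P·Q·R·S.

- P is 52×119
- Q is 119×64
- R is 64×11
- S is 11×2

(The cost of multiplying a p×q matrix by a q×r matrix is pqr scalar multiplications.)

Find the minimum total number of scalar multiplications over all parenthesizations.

29016

Adjacent pairs: PQ = 52·119·64 = 396032; QR = 119·64·11 = 83776; RS = 64·11·2 = 1408.
Length 3: P..R: k=1: 0+83776+52·119·11=151844; k=2: 396032+0+52·64·11=432640 → min 151844 | Q..S: k=2: 0+1408+119·64·2=16640; k=3: 83776+0+119·11·2=86394 → min 16640.
Length 4: P..S: k=1: 0+16640+52·119·2=29016; k=2: 396032+1408+52·64·2=404096; k=3: 151844+0+52·11·2=152988 → min 29016.
Optimal order: (P·(Q·(R·S))) with cost 29016.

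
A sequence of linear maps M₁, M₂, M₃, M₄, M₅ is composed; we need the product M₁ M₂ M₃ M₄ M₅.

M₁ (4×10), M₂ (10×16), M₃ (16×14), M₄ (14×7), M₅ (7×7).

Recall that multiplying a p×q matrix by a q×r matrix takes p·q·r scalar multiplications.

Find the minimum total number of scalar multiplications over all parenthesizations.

Adjacent pairs: M₁M₂ = 4·10·16 = 640; M₂M₃ = 10·16·14 = 2240; M₃M₄ = 16·14·7 = 1568; M₄M₅ = 14·7·7 = 686.
Length 3: M₁..M₃: k=1: 0+2240+4·10·14=2800; k=2: 640+0+4·16·14=1536 → min 1536 | M₂..M₄: k=2: 0+1568+10·16·7=2688; k=3: 2240+0+10·14·7=3220 → min 2688 | M₃..M₅: k=3: 0+686+16·14·7=2254; k=4: 1568+0+16·7·7=2352 → min 2254.
Length 4: M₁..M₄: k=1: 0+2688+4·10·7=2968; k=2: 640+1568+4·16·7=2656; k=3: 1536+0+4·14·7=1928 → min 1928 | M₂..M₅: k=2: 0+2254+10·16·7=3374; k=3: 2240+686+10·14·7=3906; k=4: 2688+0+10·7·7=3178 → min 3178.
Length 5: M₁..M₅: k=1: 0+3178+4·10·7=3458; k=2: 640+2254+4·16·7=3342; k=3: 1536+686+4·14·7=2614; k=4: 1928+0+4·7·7=2124 → min 2124.
Optimal order: ((((M₁ M₂) M₃) M₄) M₅) with cost 2124.

2124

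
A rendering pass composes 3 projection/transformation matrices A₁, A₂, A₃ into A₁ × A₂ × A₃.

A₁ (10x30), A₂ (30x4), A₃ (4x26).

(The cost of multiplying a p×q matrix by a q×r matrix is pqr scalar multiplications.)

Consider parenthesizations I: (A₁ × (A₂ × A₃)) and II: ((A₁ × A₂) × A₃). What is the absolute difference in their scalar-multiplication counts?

Order I = (A₁ × (A₂ × A₃)): (A₂ × A₃): 30×4 by 4×26 → 30×26, cost 30·4·26 = 3120; (A₁ × (A₂ × A₃)): 10×30 by 30×26 → 10×26, cost 10·30·26 = 7800; cumulative 10920. Total 10920.
Order II = ((A₁ × A₂) × A₃): (A₁ × A₂): 10×30 by 30×4 → 10×4, cost 10·30·4 = 1200; ((A₁ × A₂) × A₃): 10×4 by 4×26 → 10×26, cost 10·4·26 = 1040; cumulative 2240. Total 2240.
Difference: |10920 − 2240| = 8680.

8680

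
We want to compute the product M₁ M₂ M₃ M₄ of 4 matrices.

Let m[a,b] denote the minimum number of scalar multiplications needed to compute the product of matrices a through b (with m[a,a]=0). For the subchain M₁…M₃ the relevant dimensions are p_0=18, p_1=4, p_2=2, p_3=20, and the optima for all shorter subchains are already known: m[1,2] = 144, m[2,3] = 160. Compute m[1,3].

m[1,3] = min over k∈[1,2] of m[1,k]+m[k+1,3]+p_{0}·p_k·p_{3}.
k=1: 0 + 160 + 18·4·20 = 1600; k=2: 144 + 0 + 18·2·20 = 864.
Minimum: 864 at k=2.

864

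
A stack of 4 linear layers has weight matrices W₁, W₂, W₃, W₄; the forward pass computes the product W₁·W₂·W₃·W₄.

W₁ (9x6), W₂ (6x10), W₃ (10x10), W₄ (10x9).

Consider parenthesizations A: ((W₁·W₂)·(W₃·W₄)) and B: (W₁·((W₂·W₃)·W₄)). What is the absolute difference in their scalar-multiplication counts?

624

Order A = ((W₁·W₂)·(W₃·W₄)): (W₁·W₂): 9×6 by 6×10 → 9×10, cost 9·6·10 = 540; (W₃·W₄): 10×10 by 10×9 → 10×9, cost 10·10·9 = 900; ((W₁·W₂)·(W₃·W₄)): 9×10 by 10×9 → 9×9, cost 9·10·9 = 810; cumulative 2250. Total 2250.
Order B = (W₁·((W₂·W₃)·W₄)): (W₂·W₃): 6×10 by 10×10 → 6×10, cost 6·10·10 = 600; ((W₂·W₃)·W₄): 6×10 by 10×9 → 6×9, cost 6·10·9 = 540; cumulative 1140; (W₁·((W₂·W₃)·W₄)): 9×6 by 6×9 → 9×9, cost 9·6·9 = 486; cumulative 1626. Total 1626.
Difference: |2250 − 1626| = 624.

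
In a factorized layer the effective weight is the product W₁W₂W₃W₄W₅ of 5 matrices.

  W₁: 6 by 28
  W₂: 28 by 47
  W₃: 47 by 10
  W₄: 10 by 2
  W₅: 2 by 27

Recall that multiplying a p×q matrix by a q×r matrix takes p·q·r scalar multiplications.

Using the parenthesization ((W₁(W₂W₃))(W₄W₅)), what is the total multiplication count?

(W₂W₃): 28×47 by 47×10 → 28×10, cost 28·47·10 = 13160
(W₁(W₂W₃)): 6×28 by 28×10 → 6×10, cost 6·28·10 = 1680; cumulative 14840
(W₄W₅): 10×2 by 2×27 → 10×27, cost 10·2·27 = 540
((W₁(W₂W₃))(W₄W₅)): 6×10 by 10×27 → 6×27, cost 6·10·27 = 1620; cumulative 17000
Total: 17000 scalar multiplications.

17000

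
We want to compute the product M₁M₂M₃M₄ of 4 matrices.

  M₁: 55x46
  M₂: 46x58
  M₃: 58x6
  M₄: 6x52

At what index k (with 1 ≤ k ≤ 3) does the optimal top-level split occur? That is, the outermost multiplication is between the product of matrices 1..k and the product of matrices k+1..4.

Adjacent pairs: M₁M₂ = 55·46·58 = 146740; M₂M₃ = 46·58·6 = 16008; M₃M₄ = 58·6·52 = 18096.
Length 3: M₁..M₃: k=1: 0+16008+55·46·6=31188; k=2: 146740+0+55·58·6=165880 → min 31188 | M₂..M₄: k=2: 0+18096+46·58·52=156832; k=3: 16008+0+46·6·52=30360 → min 30360.
Top-level splits: k=1: (M₁..M₁)·(M₂..M₄) → 0+30360+55·46·52 = 161920; k=2: (M₁..M₂)·(M₃..M₄) → 146740+18096+55·58·52 = 330716; k=3: (M₁..M₃)·(M₄..M₄) → 31188+0+55·6·52 = 48348.
Best split is after M₃, i.e. k = 3.

3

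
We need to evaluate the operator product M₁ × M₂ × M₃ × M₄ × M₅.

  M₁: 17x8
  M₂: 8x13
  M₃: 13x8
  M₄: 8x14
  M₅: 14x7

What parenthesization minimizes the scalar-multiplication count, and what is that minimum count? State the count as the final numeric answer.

3016

Adjacent pairs: M₁M₂ = 17·8·13 = 1768; M₂M₃ = 8·13·8 = 832; M₃M₄ = 13·8·14 = 1456; M₄M₅ = 8·14·7 = 784.
Length 3: M₁..M₃: k=1: 0+832+17·8·8=1920; k=2: 1768+0+17·13·8=3536 → min 1920 | M₂..M₄: k=2: 0+1456+8·13·14=2912; k=3: 832+0+8·8·14=1728 → min 1728 | M₃..M₅: k=3: 0+784+13·8·7=1512; k=4: 1456+0+13·14·7=2730 → min 1512.
Length 4: M₁..M₄: k=1: 0+1728+17·8·14=3632; k=2: 1768+1456+17·13·14=6318; k=3: 1920+0+17·8·14=3824 → min 3632 | M₂..M₅: k=2: 0+1512+8·13·7=2240; k=3: 832+784+8·8·7=2064; k=4: 1728+0+8·14·7=2512 → min 2064.
Length 5: M₁..M₅: k=1: 0+2064+17·8·7=3016; k=2: 1768+1512+17·13·7=4827; k=3: 1920+784+17·8·7=3656; k=4: 3632+0+17·14·7=5298 → min 3016.
Optimal parenthesization: (M₁ × ((M₂ × M₃) × (M₄ × M₅))) with cost 3016.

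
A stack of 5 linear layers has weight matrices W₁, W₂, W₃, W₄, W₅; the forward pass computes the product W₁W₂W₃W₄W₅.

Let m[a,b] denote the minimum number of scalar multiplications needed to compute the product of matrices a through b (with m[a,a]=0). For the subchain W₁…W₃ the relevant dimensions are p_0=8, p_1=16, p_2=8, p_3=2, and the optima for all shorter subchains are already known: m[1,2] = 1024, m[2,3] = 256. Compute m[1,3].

512

m[1,3] = min over k∈[1,2] of m[1,k]+m[k+1,3]+p_{0}·p_k·p_{3}.
k=1: 0 + 256 + 8·16·2 = 512; k=2: 1024 + 0 + 8·8·2 = 1152.
Minimum: 512 at k=1.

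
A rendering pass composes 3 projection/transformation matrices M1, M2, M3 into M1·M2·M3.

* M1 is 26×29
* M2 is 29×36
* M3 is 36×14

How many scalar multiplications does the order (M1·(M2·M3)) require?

(M2·M3): 29×36 by 36×14 → 29×14, cost 29·36·14 = 14616
(M1·(M2·M3)): 26×29 by 29×14 → 26×14, cost 26·29·14 = 10556; cumulative 25172
Total: 25172 scalar multiplications.

25172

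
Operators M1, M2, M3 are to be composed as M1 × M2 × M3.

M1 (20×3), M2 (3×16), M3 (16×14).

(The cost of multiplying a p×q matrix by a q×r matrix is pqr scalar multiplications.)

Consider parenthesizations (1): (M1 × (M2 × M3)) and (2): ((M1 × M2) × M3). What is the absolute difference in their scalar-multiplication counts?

3928

Order (1) = (M1 × (M2 × M3)): (M2 × M3): 3×16 by 16×14 → 3×14, cost 3·16·14 = 672; (M1 × (M2 × M3)): 20×3 by 3×14 → 20×14, cost 20·3·14 = 840; cumulative 1512. Total 1512.
Order (2) = ((M1 × M2) × M3): (M1 × M2): 20×3 by 3×16 → 20×16, cost 20·3·16 = 960; ((M1 × M2) × M3): 20×16 by 16×14 → 20×14, cost 20·16·14 = 4480; cumulative 5440. Total 5440.
Difference: |1512 − 5440| = 3928.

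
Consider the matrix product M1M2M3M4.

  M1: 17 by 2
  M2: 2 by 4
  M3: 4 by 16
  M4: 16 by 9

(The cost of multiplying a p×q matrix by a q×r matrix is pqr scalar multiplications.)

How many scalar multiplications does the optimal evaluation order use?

722

Adjacent pairs: M1M2 = 17·2·4 = 136; M2M3 = 2·4·16 = 128; M3M4 = 4·16·9 = 576.
Length 3: M1..M3: k=1: 0+128+17·2·16=672; k=2: 136+0+17·4·16=1224 → min 672 | M2..M4: k=2: 0+576+2·4·9=648; k=3: 128+0+2·16·9=416 → min 416.
Length 4: M1..M4: k=1: 0+416+17·2·9=722; k=2: 136+576+17·4·9=1324; k=3: 672+0+17·16·9=3120 → min 722.
Optimal order: (M1((M2M3)M4)) with cost 722.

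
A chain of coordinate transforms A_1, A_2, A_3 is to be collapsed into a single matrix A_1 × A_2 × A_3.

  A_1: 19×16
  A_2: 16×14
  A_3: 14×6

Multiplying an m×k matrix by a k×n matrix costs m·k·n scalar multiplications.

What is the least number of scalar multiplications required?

Order (A_1 × (A_2 × A_3)): (A_2 × A_3): 16×14 by 14×6 → 16×6, cost 16·14·6 = 1344; (A_1 × (A_2 × A_3)): 19×16 by 16×6 → 19×6, cost 19·16·6 = 1824; cumulative 3168. Total 3168.
Order ((A_1 × A_2) × A_3): (A_1 × A_2): 19×16 by 16×14 → 19×14, cost 19·16·14 = 4256; ((A_1 × A_2) × A_3): 19×14 by 14×6 → 19×6, cost 19·14·6 = 1596; cumulative 5852. Total 5852.
Minimum: 3168.

3168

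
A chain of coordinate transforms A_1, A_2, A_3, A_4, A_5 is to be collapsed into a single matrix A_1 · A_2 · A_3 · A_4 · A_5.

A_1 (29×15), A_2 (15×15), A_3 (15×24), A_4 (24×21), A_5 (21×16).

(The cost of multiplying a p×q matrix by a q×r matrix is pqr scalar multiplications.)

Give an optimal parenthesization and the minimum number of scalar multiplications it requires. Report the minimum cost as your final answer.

23160

Adjacent pairs: A_1A_2 = 29·15·15 = 6525; A_2A_3 = 15·15·24 = 5400; A_3A_4 = 15·24·21 = 7560; A_4A_5 = 24·21·16 = 8064.
Length 3: A_1..A_3: k=1: 0+5400+29·15·24=15840; k=2: 6525+0+29·15·24=16965 → min 15840 | A_2..A_4: k=2: 0+7560+15·15·21=12285; k=3: 5400+0+15·24·21=12960 → min 12285 | A_3..A_5: k=3: 0+8064+15·24·16=13824; k=4: 7560+0+15·21·16=12600 → min 12600.
Length 4: A_1..A_4: k=1: 0+12285+29·15·21=21420; k=2: 6525+7560+29·15·21=23220; k=3: 15840+0+29·24·21=30456 → min 21420 | A_2..A_5: k=2: 0+12600+15·15·16=16200; k=3: 5400+8064+15·24·16=19224; k=4: 12285+0+15·21·16=17325 → min 16200.
Length 5: A_1..A_5: k=1: 0+16200+29·15·16=23160; k=2: 6525+12600+29·15·16=26085; k=3: 15840+8064+29·24·16=35040; k=4: 21420+0+29·21·16=31164 → min 23160.
Optimal parenthesization: (A_1 · (A_2 · ((A_3 · A_4) · A_5))) with cost 23160.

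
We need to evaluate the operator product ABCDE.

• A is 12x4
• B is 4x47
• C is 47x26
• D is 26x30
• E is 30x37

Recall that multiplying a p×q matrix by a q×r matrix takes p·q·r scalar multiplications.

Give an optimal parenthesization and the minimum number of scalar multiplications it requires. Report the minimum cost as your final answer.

14224

Adjacent pairs: AB = 12·4·47 = 2256; BC = 4·47·26 = 4888; CD = 47·26·30 = 36660; DE = 26·30·37 = 28860.
Length 3: A..C: k=1: 0+4888+12·4·26=6136; k=2: 2256+0+12·47·26=16920 → min 6136 | B..D: k=2: 0+36660+4·47·30=42300; k=3: 4888+0+4·26·30=8008 → min 8008 | C..E: k=3: 0+28860+47·26·37=74074; k=4: 36660+0+47·30·37=88830 → min 74074.
Length 4: A..D: k=1: 0+8008+12·4·30=9448; k=2: 2256+36660+12·47·30=55836; k=3: 6136+0+12·26·30=15496 → min 9448 | B..E: k=2: 0+74074+4·47·37=81030; k=3: 4888+28860+4·26·37=37596; k=4: 8008+0+4·30·37=12448 → min 12448.
Length 5: A..E: k=1: 0+12448+12·4·37=14224; k=2: 2256+74074+12·47·37=97198; k=3: 6136+28860+12·26·37=46540; k=4: 9448+0+12·30·37=22768 → min 14224.
Optimal parenthesization: (A(((BC)D)E)) with cost 14224.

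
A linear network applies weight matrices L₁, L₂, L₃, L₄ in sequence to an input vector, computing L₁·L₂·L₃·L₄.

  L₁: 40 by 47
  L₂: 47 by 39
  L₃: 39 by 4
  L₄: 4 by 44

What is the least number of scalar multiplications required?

Adjacent pairs: L₁L₂ = 40·47·39 = 73320; L₂L₃ = 47·39·4 = 7332; L₃L₄ = 39·4·44 = 6864.
Length 3: L₁..L₃: k=1: 0+7332+40·47·4=14852; k=2: 73320+0+40·39·4=79560 → min 14852 | L₂..L₄: k=2: 0+6864+47·39·44=87516; k=3: 7332+0+47·4·44=15604 → min 15604.
Length 4: L₁..L₄: k=1: 0+15604+40·47·44=98324; k=2: 73320+6864+40·39·44=148824; k=3: 14852+0+40·4·44=21892 → min 21892.
Optimal order: ((L₁·(L₂·L₃))·L₄) with cost 21892.

21892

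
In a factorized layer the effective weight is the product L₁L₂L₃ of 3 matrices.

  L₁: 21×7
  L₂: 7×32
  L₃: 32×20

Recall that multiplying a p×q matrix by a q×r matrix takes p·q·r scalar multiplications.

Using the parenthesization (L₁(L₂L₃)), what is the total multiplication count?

(L₂L₃): 7×32 by 32×20 → 7×20, cost 7·32·20 = 4480
(L₁(L₂L₃)): 21×7 by 7×20 → 21×20, cost 21·7·20 = 2940; cumulative 7420
Total: 7420 scalar multiplications.

7420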